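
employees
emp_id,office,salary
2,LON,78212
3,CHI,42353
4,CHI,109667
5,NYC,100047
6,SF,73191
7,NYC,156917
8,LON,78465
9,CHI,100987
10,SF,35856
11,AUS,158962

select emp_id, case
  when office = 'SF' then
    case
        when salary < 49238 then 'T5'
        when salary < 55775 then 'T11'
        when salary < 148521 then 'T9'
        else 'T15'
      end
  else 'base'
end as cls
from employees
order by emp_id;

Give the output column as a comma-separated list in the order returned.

base, base, base, base, T9, base, base, base, T5, base

emp_id=2: office='LON' → outer ELSE → base
emp_id=3: office='CHI' → outer ELSE → base
emp_id=4: office='CHI' → outer ELSE → base
emp_id=5: office='NYC' → outer ELSE → base
emp_id=6: office='SF' → inner[salary < 148521] → T9
emp_id=7: office='NYC' → outer ELSE → base
emp_id=8: office='LON' → outer ELSE → base
emp_id=9: office='CHI' → outer ELSE → base
emp_id=10: office='SF' → inner[salary < 49238] → T5
emp_id=11: office='AUS' → outer ELSE → base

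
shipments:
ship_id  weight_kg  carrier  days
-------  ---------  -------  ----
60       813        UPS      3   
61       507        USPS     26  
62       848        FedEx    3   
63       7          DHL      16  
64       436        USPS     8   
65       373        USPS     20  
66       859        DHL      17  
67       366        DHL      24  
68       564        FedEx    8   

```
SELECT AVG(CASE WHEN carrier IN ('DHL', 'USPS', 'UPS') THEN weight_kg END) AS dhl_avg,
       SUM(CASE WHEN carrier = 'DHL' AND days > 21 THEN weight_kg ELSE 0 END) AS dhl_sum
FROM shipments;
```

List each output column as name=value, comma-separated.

dhl_avg=480.1428571429, dhl_sum=366

[dhl_avg: carrier IN ('DHL', 'USPS', 'UPS')]
ship_id=60: ✓ → 813
ship_id=61: ✓ → 507
ship_id=62: ✗
ship_id=63: ✓ → 7
ship_id=64: ✓ → 436
ship_id=65: ✓ → 373
ship_id=66: ✓ → 859
ship_id=67: ✓ → 366
ship_id=68: ✗
dhl_avg = (813 + 507 + 7 + 436 + 373 + 859 + 366) / 7 = 480.1428571429
—
[dhl_sum: carrier = 'DHL' AND days > 21]
ship_id=60: ✗
ship_id=61: ✗
ship_id=62: ✗
ship_id=63: ✗
ship_id=64: ✗
ship_id=65: ✗
ship_id=66: ✗
ship_id=67: ✓ → 366
ship_id=68: ✗
dhl_sum = 366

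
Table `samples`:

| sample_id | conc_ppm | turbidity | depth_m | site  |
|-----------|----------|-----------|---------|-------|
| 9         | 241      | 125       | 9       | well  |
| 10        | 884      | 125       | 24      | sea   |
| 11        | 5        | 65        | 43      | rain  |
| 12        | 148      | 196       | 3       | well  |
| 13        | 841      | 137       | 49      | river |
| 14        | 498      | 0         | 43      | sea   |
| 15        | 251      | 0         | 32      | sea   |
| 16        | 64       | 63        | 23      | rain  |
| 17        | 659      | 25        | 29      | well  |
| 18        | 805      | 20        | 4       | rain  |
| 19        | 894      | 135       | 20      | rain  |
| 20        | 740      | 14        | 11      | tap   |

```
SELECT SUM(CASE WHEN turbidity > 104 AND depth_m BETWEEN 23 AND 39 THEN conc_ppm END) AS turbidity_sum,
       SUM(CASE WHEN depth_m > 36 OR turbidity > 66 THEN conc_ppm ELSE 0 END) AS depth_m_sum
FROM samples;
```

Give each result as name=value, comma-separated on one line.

[turbidity_sum: turbidity > 104 AND depth_m BETWEEN 23 AND 39]
sample_id=9: ✗
sample_id=10: ✓ → 884
sample_id=11: ✗
sample_id=12: ✗
sample_id=13: ✗
sample_id=14: ✗
sample_id=15: ✗
sample_id=16: ✗
sample_id=17: ✗
sample_id=18: ✗
sample_id=19: ✗
sample_id=20: ✗
turbidity_sum = 884
—
[depth_m_sum: depth_m > 36 OR turbidity > 66]
sample_id=9: ✓ → 241
sample_id=10: ✓ → 884
sample_id=11: ✓ → 5
sample_id=12: ✓ → 148
sample_id=13: ✓ → 841
sample_id=14: ✓ → 498
sample_id=15: ✗
sample_id=16: ✗
sample_id=17: ✗
sample_id=18: ✗
sample_id=19: ✓ → 894
sample_id=20: ✗
depth_m_sum = 241 + 884 + 5 + 148 + 841 + 498 + 894 = 3511

turbidity_sum=884, depth_m_sum=3511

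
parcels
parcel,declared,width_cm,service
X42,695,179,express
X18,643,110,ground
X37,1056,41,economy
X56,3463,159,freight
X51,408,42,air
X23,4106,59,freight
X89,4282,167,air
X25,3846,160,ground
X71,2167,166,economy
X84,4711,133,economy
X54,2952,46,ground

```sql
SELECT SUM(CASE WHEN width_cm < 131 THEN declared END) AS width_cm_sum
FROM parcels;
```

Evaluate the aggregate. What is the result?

9165

parcel=X42: ✗
parcel=X18: ✓ → 643
parcel=X37: ✓ → 1056
parcel=X56: ✗
parcel=X51: ✓ → 408
parcel=X23: ✓ → 4106
parcel=X89: ✗
parcel=X25: ✗
parcel=X71: ✗
parcel=X84: ✗
parcel=X54: ✓ → 2952
width_cm_sum = 643 + 1056 + 408 + 4106 + 2952 = 9165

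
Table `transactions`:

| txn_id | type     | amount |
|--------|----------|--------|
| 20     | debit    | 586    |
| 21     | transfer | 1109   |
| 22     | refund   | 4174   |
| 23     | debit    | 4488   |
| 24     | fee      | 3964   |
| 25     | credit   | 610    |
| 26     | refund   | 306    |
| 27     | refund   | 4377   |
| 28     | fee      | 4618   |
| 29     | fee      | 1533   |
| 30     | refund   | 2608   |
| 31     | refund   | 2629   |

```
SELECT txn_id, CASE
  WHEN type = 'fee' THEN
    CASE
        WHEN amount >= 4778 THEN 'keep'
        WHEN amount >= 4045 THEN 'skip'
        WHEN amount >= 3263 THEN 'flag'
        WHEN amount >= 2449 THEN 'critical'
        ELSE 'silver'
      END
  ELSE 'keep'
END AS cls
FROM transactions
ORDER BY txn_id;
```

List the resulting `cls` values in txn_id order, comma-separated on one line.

txn_id=20: type='debit' → outer ELSE → keep
txn_id=21: type='transfer' → outer ELSE → keep
txn_id=22: type='refund' → outer ELSE → keep
txn_id=23: type='debit' → outer ELSE → keep
txn_id=24: type='fee' → inner[amount >= 3263] → flag
txn_id=25: type='credit' → outer ELSE → keep
txn_id=26: type='refund' → outer ELSE → keep
txn_id=27: type='refund' → outer ELSE → keep
txn_id=28: type='fee' → inner[amount >= 4045] → skip
txn_id=29: type='fee' → inner[ELSE] → silver
txn_id=30: type='refund' → outer ELSE → keep
txn_id=31: type='refund' → outer ELSE → keep

keep, keep, keep, keep, flag, keep, keep, keep, skip, silver, keep, keep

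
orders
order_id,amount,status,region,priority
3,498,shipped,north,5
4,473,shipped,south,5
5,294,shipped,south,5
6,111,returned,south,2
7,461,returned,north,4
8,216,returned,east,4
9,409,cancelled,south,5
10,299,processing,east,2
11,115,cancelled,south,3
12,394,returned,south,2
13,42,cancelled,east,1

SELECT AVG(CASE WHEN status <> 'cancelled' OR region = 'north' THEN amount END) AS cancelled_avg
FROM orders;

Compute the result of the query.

343.25

order_id=3: ✓ → 498
order_id=4: ✓ → 473
order_id=5: ✓ → 294
order_id=6: ✓ → 111
order_id=7: ✓ → 461
order_id=8: ✓ → 216
order_id=9: ✗
order_id=10: ✓ → 299
order_id=11: ✗
order_id=12: ✓ → 394
order_id=13: ✗
cancelled_avg = (498 + 473 + 294 + 111 + 461 + 216 + 299 + 394) / 8 = 343.25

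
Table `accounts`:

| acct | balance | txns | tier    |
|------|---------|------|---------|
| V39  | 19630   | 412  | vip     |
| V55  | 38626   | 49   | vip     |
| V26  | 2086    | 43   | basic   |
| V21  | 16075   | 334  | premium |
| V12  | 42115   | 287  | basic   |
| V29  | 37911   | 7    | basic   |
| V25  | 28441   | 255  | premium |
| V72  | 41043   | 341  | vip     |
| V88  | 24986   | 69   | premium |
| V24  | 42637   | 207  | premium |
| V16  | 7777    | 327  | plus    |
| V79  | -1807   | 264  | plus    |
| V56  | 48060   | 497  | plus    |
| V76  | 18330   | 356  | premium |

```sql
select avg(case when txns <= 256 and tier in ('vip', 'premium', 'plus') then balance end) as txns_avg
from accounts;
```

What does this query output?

acct=V39: ✗
acct=V55: ✓ → 38626
acct=V26: ✗
acct=V21: ✗
acct=V12: ✗
acct=V29: ✗
acct=V25: ✓ → 28441
acct=V72: ✗
acct=V88: ✓ → 24986
acct=V24: ✓ → 42637
acct=V16: ✗
acct=V79: ✗
acct=V56: ✗
acct=V76: ✗
txns_avg = (38626 + 28441 + 24986 + 42637) / 4 = 33672.5

33672.5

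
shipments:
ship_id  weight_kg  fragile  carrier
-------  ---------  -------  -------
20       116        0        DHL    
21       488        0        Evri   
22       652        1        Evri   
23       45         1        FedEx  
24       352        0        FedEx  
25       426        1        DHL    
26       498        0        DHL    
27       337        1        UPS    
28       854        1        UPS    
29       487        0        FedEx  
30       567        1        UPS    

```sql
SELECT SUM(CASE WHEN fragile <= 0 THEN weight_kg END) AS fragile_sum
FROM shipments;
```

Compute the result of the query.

ship_id=20: ✓ → 116
ship_id=21: ✓ → 488
ship_id=22: ✗
ship_id=23: ✗
ship_id=24: ✓ → 352
ship_id=25: ✗
ship_id=26: ✓ → 498
ship_id=27: ✗
ship_id=28: ✗
ship_id=29: ✓ → 487
ship_id=30: ✗
fragile_sum = 116 + 488 + 352 + 498 + 487 = 1941

1941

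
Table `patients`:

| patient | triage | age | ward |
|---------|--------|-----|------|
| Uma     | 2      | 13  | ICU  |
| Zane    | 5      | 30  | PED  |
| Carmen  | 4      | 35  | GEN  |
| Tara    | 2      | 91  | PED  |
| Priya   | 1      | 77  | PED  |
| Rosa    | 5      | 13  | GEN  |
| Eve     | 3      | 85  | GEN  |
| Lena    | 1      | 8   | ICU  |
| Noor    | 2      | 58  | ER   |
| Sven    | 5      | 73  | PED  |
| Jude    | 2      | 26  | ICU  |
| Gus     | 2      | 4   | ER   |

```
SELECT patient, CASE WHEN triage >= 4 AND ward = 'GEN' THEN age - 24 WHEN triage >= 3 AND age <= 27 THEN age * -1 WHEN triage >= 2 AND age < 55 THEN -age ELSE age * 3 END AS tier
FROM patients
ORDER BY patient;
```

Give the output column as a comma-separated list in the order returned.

patient=Carmen: triage >= 4 AND ward = 'GEN' → 11
patient=Eve: ELSE → 255
patient=Gus: triage >= 2 AND age < 55 → -4
patient=Jude: triage >= 2 AND age < 55 → -26
patient=Lena: ELSE → 24
patient=Noor: ELSE → 174
patient=Priya: ELSE → 231
patient=Rosa: triage >= 4 AND ward = 'GEN' → -11
patient=Sven: ELSE → 219
patient=Tara: ELSE → 273
patient=Uma: triage >= 2 AND age < 55 → -13
patient=Zane: triage >= 2 AND age < 55 → -30

11, 255, -4, -26, 24, 174, 231, -11, 219, 273, -13, -30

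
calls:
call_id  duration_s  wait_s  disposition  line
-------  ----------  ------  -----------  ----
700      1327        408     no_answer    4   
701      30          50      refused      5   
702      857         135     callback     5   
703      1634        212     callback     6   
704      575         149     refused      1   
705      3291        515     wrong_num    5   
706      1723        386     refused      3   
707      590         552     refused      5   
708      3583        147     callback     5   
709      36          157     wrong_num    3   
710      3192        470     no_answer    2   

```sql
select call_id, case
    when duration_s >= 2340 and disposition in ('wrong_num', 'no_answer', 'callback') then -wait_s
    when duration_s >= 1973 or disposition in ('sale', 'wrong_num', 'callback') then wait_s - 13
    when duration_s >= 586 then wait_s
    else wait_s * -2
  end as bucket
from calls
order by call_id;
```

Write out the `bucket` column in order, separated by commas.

call_id=700: duration_s >= 586 → 408
call_id=701: ELSE → -100
call_id=702: duration_s >= 1973 or disposition in ('sale', 'wrong_num', 'callback') → 122
call_id=703: duration_s >= 1973 or disposition in ('sale', 'wrong_num', 'callback') → 199
call_id=704: ELSE → -298
call_id=705: duration_s >= 2340 and disposition in ('wrong_num', 'no_answer', 'callback') → -515
call_id=706: duration_s >= 586 → 386
call_id=707: duration_s >= 586 → 552
call_id=708: duration_s >= 2340 and disposition in ('wrong_num', 'no_answer', 'callback') → -147
call_id=709: duration_s >= 1973 or disposition in ('sale', 'wrong_num', 'callback') → 144
call_id=710: duration_s >= 2340 and disposition in ('wrong_num', 'no_answer', 'callback') → -470

408, -100, 122, 199, -298, -515, 386, 552, -147, 144, -470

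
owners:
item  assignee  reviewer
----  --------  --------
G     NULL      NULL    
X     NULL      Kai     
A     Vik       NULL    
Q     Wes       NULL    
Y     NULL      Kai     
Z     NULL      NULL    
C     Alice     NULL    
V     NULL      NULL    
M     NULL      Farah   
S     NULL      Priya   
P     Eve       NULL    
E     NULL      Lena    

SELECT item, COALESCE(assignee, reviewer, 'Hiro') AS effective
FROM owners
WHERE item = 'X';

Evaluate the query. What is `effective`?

Kai

item = X: assignee=NULL, reviewer=Kai.
assignee=NULL, reviewer=Kai → Kai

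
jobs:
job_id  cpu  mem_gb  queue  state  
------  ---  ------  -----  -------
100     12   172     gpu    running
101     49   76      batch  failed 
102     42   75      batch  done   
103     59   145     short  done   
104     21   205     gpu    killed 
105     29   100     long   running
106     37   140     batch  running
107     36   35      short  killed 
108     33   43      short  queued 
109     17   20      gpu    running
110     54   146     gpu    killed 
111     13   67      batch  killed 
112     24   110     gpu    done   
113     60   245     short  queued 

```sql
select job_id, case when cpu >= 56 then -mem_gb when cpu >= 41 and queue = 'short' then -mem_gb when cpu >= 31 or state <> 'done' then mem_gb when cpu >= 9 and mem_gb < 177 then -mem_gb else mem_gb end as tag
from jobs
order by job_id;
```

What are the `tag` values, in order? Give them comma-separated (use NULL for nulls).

job_id=100: cpu >= 31 or state <> 'done' → 172
job_id=101: cpu >= 31 or state <> 'done' → 76
job_id=102: cpu >= 31 or state <> 'done' → 75
job_id=103: cpu >= 56 → -145
job_id=104: cpu >= 31 or state <> 'done' → 205
job_id=105: cpu >= 31 or state <> 'done' → 100
job_id=106: cpu >= 31 or state <> 'done' → 140
job_id=107: cpu >= 31 or state <> 'done' → 35
job_id=108: cpu >= 31 or state <> 'done' → 43
job_id=109: cpu >= 31 or state <> 'done' → 20
job_id=110: cpu >= 31 or state <> 'done' → 146
job_id=111: cpu >= 31 or state <> 'done' → 67
job_id=112: cpu >= 9 and mem_gb < 177 → -110
job_id=113: cpu >= 56 → -245

172, 76, 75, -145, 205, 100, 140, 35, 43, 20, 146, 67, -110, -245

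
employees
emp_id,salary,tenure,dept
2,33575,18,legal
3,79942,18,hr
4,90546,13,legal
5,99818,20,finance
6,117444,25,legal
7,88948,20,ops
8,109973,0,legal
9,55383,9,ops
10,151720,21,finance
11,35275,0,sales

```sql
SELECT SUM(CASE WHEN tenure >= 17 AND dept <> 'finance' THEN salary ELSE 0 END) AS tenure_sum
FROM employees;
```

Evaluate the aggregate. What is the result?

319909

emp_id=2: ✓ → 33575
emp_id=3: ✓ → 79942
emp_id=4: ✗
emp_id=5: ✗
emp_id=6: ✓ → 117444
emp_id=7: ✓ → 88948
emp_id=8: ✗
emp_id=9: ✗
emp_id=10: ✗
emp_id=11: ✗
tenure_sum = 33575 + 79942 + 117444 + 88948 = 319909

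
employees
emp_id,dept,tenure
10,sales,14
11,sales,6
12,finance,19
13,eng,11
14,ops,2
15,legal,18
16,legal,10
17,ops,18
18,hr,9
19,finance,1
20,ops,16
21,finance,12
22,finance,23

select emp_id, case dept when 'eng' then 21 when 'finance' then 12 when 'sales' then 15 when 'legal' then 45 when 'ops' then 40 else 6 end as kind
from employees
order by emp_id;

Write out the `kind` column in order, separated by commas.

emp_id=10: dept='sales' → 15
emp_id=11: dept='sales' → 15
emp_id=12: dept='finance' → 12
emp_id=13: dept='eng' → 21
emp_id=14: dept='ops' → 40
emp_id=15: dept='legal' → 45
emp_id=16: dept='legal' → 45
emp_id=17: dept='ops' → 40
emp_id=18: ELSE → 6
emp_id=19: dept='finance' → 12
emp_id=20: dept='ops' → 40
emp_id=21: dept='finance' → 12
emp_id=22: dept='finance' → 12

15, 15, 12, 21, 40, 45, 45, 40, 6, 12, 40, 12, 12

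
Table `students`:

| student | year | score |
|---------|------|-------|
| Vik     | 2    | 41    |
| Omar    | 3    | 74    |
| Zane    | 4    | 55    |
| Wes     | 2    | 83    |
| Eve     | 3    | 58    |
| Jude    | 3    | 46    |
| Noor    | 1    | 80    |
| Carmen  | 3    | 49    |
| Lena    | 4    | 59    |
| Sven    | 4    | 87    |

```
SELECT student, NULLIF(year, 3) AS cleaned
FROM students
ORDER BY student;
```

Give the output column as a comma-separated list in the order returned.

NULL, NULL, NULL, 4, 1, NULL, 4, 2, 2, 4

student=Carmen: year=3 vs 3: equal → NULL
student=Eve: year=3 vs 3: equal → NULL
student=Jude: year=3 vs 3: equal → NULL
student=Lena: year=4 vs 3: differ → 4
student=Noor: year=1 vs 3: differ → 1
student=Omar: year=3 vs 3: equal → NULL
student=Sven: year=4 vs 3: differ → 4
student=Vik: year=2 vs 3: differ → 2
student=Wes: year=2 vs 3: differ → 2
student=Zane: year=4 vs 3: differ → 4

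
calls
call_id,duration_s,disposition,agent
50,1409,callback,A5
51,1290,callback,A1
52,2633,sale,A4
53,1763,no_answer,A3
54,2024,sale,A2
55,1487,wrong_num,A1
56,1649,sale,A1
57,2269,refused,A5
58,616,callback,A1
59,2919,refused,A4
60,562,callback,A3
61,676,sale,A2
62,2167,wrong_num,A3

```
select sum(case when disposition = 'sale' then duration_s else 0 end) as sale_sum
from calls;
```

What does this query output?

call_id=50: ✗
call_id=51: ✗
call_id=52: ✓ → 2633
call_id=53: ✗
call_id=54: ✓ → 2024
call_id=55: ✗
call_id=56: ✓ → 1649
call_id=57: ✗
call_id=58: ✗
call_id=59: ✗
call_id=60: ✗
call_id=61: ✓ → 676
call_id=62: ✗
sale_sum = 2633 + 2024 + 1649 + 676 = 6982

6982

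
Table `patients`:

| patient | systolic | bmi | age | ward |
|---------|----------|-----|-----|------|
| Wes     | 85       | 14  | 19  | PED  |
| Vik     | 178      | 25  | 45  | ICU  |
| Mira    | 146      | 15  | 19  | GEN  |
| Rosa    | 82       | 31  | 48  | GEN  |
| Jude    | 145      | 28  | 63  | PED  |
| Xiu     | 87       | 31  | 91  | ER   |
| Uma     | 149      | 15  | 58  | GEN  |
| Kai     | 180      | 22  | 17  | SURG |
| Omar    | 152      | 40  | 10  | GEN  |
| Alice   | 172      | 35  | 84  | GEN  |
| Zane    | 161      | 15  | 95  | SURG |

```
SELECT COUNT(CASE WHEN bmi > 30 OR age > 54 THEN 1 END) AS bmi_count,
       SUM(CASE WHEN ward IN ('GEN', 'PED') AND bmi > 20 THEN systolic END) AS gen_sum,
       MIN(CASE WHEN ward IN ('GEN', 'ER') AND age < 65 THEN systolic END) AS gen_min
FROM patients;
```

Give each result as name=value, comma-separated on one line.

[bmi_count: bmi > 30 OR age > 54]
patient=Wes: ✗
patient=Vik: ✗
patient=Mira: ✗
patient=Rosa: ✓ → 1
patient=Jude: ✓ → 1
patient=Xiu: ✓ → 1
patient=Uma: ✓ → 1
patient=Kai: ✗
patient=Omar: ✓ → 1
patient=Alice: ✓ → 1
patient=Zane: ✓ → 1
bmi_count = COUNT(1, 1, 1, 1, 1, 1, 1) = 7
—
[gen_sum: ward IN ('GEN', 'PED') AND bmi > 20]
patient=Wes: ✗
patient=Vik: ✗
patient=Mira: ✗
patient=Rosa: ✓ → 82
patient=Jude: ✓ → 145
patient=Xiu: ✗
patient=Uma: ✗
patient=Kai: ✗
patient=Omar: ✓ → 152
patient=Alice: ✓ → 172
patient=Zane: ✗
gen_sum = 82 + 145 + 152 + 172 = 551
—
[gen_min: ward IN ('GEN', 'ER') AND age < 65]
patient=Wes: ✗
patient=Vik: ✗
patient=Mira: ✓ → 146
patient=Rosa: ✓ → 82
patient=Jude: ✗
patient=Xiu: ✗
patient=Uma: ✓ → 149
patient=Kai: ✗
patient=Omar: ✓ → 152
patient=Alice: ✗
patient=Zane: ✗
gen_min = MIN(146, 82, 149, 152) = 82

bmi_count=7, gen_sum=551, gen_min=82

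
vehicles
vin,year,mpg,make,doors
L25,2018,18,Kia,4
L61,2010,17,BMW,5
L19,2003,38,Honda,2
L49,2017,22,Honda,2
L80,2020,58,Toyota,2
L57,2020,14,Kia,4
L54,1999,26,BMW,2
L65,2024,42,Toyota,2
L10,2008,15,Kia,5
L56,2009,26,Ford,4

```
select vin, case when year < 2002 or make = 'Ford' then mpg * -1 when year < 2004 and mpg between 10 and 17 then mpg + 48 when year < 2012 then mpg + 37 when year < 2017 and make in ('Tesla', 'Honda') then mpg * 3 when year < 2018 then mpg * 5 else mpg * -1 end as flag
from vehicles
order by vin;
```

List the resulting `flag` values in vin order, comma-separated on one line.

vin=L10: year < 2012 → 52
vin=L19: year < 2012 → 75
vin=L25: ELSE → -18
vin=L49: year < 2018 → 110
vin=L54: year < 2002 or make = 'Ford' → -26
vin=L56: year < 2002 or make = 'Ford' → -26
vin=L57: ELSE → -14
vin=L61: year < 2012 → 54
vin=L65: ELSE → -42
vin=L80: ELSE → -58

52, 75, -18, 110, -26, -26, -14, 54, -42, -58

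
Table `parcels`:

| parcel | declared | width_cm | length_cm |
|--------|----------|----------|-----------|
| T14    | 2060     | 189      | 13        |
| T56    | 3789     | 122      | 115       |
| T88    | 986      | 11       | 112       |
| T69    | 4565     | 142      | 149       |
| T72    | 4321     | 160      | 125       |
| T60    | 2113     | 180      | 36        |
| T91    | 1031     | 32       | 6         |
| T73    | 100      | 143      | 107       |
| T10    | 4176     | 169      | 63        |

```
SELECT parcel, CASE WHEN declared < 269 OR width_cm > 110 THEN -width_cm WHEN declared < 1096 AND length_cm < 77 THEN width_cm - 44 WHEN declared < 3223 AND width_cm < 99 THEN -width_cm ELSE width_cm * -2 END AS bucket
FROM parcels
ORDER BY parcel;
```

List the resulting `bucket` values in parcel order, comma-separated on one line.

parcel=T10: declared < 269 OR width_cm > 110 → -169
parcel=T14: declared < 269 OR width_cm > 110 → -189
parcel=T56: declared < 269 OR width_cm > 110 → -122
parcel=T60: declared < 269 OR width_cm > 110 → -180
parcel=T69: declared < 269 OR width_cm > 110 → -142
parcel=T72: declared < 269 OR width_cm > 110 → -160
parcel=T73: declared < 269 OR width_cm > 110 → -143
parcel=T88: declared < 3223 AND width_cm < 99 → -11
parcel=T91: declared < 1096 AND length_cm < 77 → -12

-169, -189, -122, -180, -142, -160, -143, -11, -12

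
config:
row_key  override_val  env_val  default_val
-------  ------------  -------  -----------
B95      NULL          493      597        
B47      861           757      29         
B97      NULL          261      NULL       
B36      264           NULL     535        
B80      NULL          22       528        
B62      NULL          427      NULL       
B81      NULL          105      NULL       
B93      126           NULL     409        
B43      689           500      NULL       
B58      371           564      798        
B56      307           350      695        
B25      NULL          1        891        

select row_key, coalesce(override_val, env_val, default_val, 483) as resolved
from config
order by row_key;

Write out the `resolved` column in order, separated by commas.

1, 264, 689, 861, 307, 371, 427, 22, 105, 126, 493, 261

row_key=B25: override_val=NULL, env_val=1 → 1
row_key=B36: override_val=264 → 264
row_key=B43: override_val=689 → 689
row_key=B47: override_val=861 → 861
row_key=B56: override_val=307 → 307
row_key=B58: override_val=371 → 371
row_key=B62: override_val=NULL, env_val=427 → 427
row_key=B80: override_val=NULL, env_val=22 → 22
row_key=B81: override_val=NULL, env_val=105 → 105
row_key=B93: override_val=126 → 126
row_key=B95: override_val=NULL, env_val=493 → 493
row_key=B97: override_val=NULL, env_val=261 → 261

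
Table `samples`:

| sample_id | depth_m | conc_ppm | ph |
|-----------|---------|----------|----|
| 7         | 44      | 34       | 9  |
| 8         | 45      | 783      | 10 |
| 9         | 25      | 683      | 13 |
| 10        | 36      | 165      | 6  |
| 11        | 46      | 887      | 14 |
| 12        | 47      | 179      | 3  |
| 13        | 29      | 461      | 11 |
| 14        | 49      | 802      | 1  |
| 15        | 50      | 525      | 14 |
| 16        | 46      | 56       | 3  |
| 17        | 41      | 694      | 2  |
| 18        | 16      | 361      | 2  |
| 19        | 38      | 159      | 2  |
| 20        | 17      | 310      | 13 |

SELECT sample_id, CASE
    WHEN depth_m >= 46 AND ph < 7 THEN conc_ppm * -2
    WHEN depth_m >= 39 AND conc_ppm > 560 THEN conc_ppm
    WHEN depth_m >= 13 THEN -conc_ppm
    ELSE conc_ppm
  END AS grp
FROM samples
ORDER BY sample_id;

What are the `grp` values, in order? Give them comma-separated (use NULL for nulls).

-34, 783, -683, -165, 887, -358, -461, -1604, -525, -112, 694, -361, -159, -310

sample_id=7: depth_m >= 13 → -34
sample_id=8: depth_m >= 39 AND conc_ppm > 560 → 783
sample_id=9: depth_m >= 13 → -683
sample_id=10: depth_m >= 13 → -165
sample_id=11: depth_m >= 39 AND conc_ppm > 560 → 887
sample_id=12: depth_m >= 46 AND ph < 7 → -358
sample_id=13: depth_m >= 13 → -461
sample_id=14: depth_m >= 46 AND ph < 7 → -1604
sample_id=15: depth_m >= 13 → -525
sample_id=16: depth_m >= 46 AND ph < 7 → -112
sample_id=17: depth_m >= 39 AND conc_ppm > 560 → 694
sample_id=18: depth_m >= 13 → -361
sample_id=19: depth_m >= 13 → -159
sample_id=20: depth_m >= 13 → -310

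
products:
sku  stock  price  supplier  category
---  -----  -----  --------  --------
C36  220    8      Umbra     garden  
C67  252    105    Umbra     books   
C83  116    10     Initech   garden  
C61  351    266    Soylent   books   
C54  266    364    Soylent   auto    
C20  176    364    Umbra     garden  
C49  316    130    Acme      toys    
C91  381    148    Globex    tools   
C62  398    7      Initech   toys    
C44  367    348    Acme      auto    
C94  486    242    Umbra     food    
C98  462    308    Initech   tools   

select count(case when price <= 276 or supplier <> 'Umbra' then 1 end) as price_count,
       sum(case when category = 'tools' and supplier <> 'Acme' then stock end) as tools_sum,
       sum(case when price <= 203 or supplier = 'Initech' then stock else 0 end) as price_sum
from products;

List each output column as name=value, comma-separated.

price_count=11, tools_sum=843, price_sum=2145

[price_count: price <= 276 or supplier <> 'Umbra']
sku=C36: ✓ → 1
sku=C67: ✓ → 1
sku=C83: ✓ → 1
sku=C61: ✓ → 1
sku=C54: ✓ → 1
sku=C20: ✗
sku=C49: ✓ → 1
sku=C91: ✓ → 1
sku=C62: ✓ → 1
sku=C44: ✓ → 1
sku=C94: ✓ → 1
sku=C98: ✓ → 1
price_count = COUNT(1, 1, 1, 1, 1, 1, 1, 1, 1, 1, 1) = 11
—
[tools_sum: category = 'tools' and supplier <> 'Acme']
sku=C36: ✗
sku=C67: ✗
sku=C83: ✗
sku=C61: ✗
sku=C54: ✗
sku=C20: ✗
sku=C49: ✗
sku=C91: ✓ → 381
sku=C62: ✗
sku=C44: ✗
sku=C94: ✗
sku=C98: ✓ → 462
tools_sum = 381 + 462 = 843
—
[price_sum: price <= 203 or supplier = 'Initech']
sku=C36: ✓ → 220
sku=C67: ✓ → 252
sku=C83: ✓ → 116
sku=C61: ✗
sku=C54: ✗
sku=C20: ✗
sku=C49: ✓ → 316
sku=C91: ✓ → 381
sku=C62: ✓ → 398
sku=C44: ✗
sku=C94: ✗
sku=C98: ✓ → 462
price_sum = 220 + 252 + 116 + 316 + 381 + 398 + 462 = 2145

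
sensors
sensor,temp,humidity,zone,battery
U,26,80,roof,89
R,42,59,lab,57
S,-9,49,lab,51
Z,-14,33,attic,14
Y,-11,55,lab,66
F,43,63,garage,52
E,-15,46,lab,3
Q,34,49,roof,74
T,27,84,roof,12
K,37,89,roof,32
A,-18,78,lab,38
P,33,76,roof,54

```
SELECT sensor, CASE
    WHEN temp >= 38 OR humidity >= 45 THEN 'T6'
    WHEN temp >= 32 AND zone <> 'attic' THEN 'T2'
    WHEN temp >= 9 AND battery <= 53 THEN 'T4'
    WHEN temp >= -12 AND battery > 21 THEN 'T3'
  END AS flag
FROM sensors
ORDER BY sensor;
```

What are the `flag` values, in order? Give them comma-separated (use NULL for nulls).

T6, T6, T6, T6, T6, T6, T6, T6, T6, T6, T6, NULL

sensor=A: temp >= 38 OR humidity >= 45 → T6
sensor=E: temp >= 38 OR humidity >= 45 → T6
sensor=F: temp >= 38 OR humidity >= 45 → T6
sensor=K: temp >= 38 OR humidity >= 45 → T6
sensor=P: temp >= 38 OR humidity >= 45 → T6
sensor=Q: temp >= 38 OR humidity >= 45 → T6
sensor=R: temp >= 38 OR humidity >= 45 → T6
sensor=S: temp >= 38 OR humidity >= 45 → T6
sensor=T: temp >= 38 OR humidity >= 45 → T6
sensor=U: temp >= 38 OR humidity >= 45 → T6
sensor=Y: temp >= 38 OR humidity >= 45 → T6
sensor=Z: (no match → NULL) → NULL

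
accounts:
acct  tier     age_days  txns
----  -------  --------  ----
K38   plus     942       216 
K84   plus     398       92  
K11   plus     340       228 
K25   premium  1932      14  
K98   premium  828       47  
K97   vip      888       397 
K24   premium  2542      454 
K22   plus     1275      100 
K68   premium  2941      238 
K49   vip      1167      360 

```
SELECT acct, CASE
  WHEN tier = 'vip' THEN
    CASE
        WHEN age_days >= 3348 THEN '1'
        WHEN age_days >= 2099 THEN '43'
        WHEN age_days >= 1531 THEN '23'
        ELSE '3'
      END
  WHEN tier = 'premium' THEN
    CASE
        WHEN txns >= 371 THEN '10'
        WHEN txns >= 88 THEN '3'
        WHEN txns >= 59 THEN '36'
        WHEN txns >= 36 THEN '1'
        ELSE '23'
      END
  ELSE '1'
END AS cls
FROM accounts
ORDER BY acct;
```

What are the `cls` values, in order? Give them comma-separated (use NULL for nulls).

acct=K11: tier='plus' → outer ELSE → 1
acct=K22: tier='plus' → outer ELSE → 1
acct=K24: tier='premium' → inner[txns >= 371] → 10
acct=K25: tier='premium' → inner[ELSE] → 23
acct=K38: tier='plus' → outer ELSE → 1
acct=K49: tier='vip' → inner[ELSE] → 3
acct=K68: tier='premium' → inner[txns >= 88] → 3
acct=K84: tier='plus' → outer ELSE → 1
acct=K97: tier='vip' → inner[ELSE] → 3
acct=K98: tier='premium' → inner[txns >= 36] → 1

1, 1, 10, 23, 1, 3, 3, 1, 3, 1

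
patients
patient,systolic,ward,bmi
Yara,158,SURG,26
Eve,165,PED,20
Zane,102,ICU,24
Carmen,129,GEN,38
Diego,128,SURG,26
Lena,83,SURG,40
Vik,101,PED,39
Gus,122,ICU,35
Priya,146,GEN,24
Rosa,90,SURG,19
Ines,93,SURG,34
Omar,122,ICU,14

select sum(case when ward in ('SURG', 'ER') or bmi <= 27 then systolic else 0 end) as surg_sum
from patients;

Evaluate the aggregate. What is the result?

patient=Yara: ✓ → 158
patient=Eve: ✓ → 165
patient=Zane: ✓ → 102
patient=Carmen: ✗
patient=Diego: ✓ → 128
patient=Lena: ✓ → 83
patient=Vik: ✗
patient=Gus: ✗
patient=Priya: ✓ → 146
patient=Rosa: ✓ → 90
patient=Ines: ✓ → 93
patient=Omar: ✓ → 122
surg_sum = 158 + 165 + 102 + 128 + 83 + 146 + 90 + 93 + 122 = 1087

1087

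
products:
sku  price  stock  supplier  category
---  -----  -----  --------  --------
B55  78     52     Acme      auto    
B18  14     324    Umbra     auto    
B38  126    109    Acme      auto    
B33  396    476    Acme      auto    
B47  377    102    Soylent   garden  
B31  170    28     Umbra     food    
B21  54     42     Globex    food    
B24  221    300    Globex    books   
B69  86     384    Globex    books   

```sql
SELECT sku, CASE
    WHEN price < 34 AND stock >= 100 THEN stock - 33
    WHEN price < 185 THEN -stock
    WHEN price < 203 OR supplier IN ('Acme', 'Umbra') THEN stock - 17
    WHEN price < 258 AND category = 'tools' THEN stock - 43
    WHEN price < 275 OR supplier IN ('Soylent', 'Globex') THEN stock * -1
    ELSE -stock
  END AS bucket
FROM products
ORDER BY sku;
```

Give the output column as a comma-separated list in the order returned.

sku=B18: price < 34 AND stock >= 100 → 291
sku=B21: price < 185 → -42
sku=B24: price < 275 OR supplier IN ('Soylent', 'Globex') → -300
sku=B31: price < 185 → -28
sku=B33: price < 203 OR supplier IN ('Acme', 'Umbra') → 459
sku=B38: price < 185 → -109
sku=B47: price < 275 OR supplier IN ('Soylent', 'Globex') → -102
sku=B55: price < 185 → -52
sku=B69: price < 185 → -384

291, -42, -300, -28, 459, -109, -102, -52, -384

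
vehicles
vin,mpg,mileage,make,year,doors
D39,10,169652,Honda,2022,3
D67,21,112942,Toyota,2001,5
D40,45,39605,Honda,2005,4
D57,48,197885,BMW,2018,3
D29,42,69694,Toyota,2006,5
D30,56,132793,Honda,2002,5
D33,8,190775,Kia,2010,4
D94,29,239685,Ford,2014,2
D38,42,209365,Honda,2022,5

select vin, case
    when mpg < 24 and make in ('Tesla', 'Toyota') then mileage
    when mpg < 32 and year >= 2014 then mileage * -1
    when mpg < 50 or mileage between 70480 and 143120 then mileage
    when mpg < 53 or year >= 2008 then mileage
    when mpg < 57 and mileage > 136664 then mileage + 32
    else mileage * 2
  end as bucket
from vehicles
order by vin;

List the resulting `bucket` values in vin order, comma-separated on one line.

vin=D29: mpg < 50 or mileage between 70480 and 143120 → 69694
vin=D30: mpg < 50 or mileage between 70480 and 143120 → 132793
vin=D33: mpg < 50 or mileage between 70480 and 143120 → 190775
vin=D38: mpg < 50 or mileage between 70480 and 143120 → 209365
vin=D39: mpg < 32 and year >= 2014 → -169652
vin=D40: mpg < 50 or mileage between 70480 and 143120 → 39605
vin=D57: mpg < 50 or mileage between 70480 and 143120 → 197885
vin=D67: mpg < 24 and make in ('Tesla', 'Toyota') → 112942
vin=D94: mpg < 32 and year >= 2014 → -239685

69694, 132793, 190775, 209365, -169652, 39605, 197885, 112942, -239685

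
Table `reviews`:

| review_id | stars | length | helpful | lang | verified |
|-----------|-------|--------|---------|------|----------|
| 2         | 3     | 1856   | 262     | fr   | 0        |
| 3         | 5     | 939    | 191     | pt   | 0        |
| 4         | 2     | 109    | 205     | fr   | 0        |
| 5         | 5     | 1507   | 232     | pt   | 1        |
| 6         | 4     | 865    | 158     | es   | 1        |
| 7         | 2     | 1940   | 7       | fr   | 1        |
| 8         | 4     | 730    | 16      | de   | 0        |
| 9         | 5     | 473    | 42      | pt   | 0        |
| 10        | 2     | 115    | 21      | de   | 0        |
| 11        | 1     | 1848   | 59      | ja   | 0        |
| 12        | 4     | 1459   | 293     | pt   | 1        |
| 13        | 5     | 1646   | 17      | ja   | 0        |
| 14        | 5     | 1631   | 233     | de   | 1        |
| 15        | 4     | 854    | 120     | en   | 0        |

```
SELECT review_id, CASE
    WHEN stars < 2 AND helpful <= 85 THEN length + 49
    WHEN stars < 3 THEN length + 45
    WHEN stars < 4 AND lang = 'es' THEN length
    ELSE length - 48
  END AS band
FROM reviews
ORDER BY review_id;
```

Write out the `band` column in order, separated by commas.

1808, 891, 154, 1459, 817, 1985, 682, 425, 160, 1897, 1411, 1598, 1583, 806

review_id=2: ELSE → 1808
review_id=3: ELSE → 891
review_id=4: stars < 3 → 154
review_id=5: ELSE → 1459
review_id=6: ELSE → 817
review_id=7: stars < 3 → 1985
review_id=8: ELSE → 682
review_id=9: ELSE → 425
review_id=10: stars < 3 → 160
review_id=11: stars < 2 AND helpful <= 85 → 1897
review_id=12: ELSE → 1411
review_id=13: ELSE → 1598
review_id=14: ELSE → 1583
review_id=15: ELSE → 806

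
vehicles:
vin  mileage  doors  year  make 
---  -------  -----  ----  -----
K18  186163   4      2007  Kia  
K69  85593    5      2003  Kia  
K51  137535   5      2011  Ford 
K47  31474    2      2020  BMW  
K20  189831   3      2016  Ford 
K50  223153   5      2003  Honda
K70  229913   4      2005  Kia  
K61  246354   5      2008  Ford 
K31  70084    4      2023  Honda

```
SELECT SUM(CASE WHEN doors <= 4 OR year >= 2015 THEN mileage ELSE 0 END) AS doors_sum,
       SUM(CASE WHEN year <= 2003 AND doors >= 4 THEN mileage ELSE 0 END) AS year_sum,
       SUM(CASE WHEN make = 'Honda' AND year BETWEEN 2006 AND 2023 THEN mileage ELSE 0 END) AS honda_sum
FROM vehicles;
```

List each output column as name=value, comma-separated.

doors_sum=707465, year_sum=308746, honda_sum=70084

[doors_sum: doors <= 4 OR year >= 2015]
vin=K18: ✓ → 186163
vin=K69: ✗
vin=K51: ✗
vin=K47: ✓ → 31474
vin=K20: ✓ → 189831
vin=K50: ✗
vin=K70: ✓ → 229913
vin=K61: ✗
vin=K31: ✓ → 70084
doors_sum = 186163 + 31474 + 189831 + 229913 + 70084 = 707465
—
[year_sum: year <= 2003 AND doors >= 4]
vin=K18: ✗
vin=K69: ✓ → 85593
vin=K51: ✗
vin=K47: ✗
vin=K20: ✗
vin=K50: ✓ → 223153
vin=K70: ✗
vin=K61: ✗
vin=K31: ✗
year_sum = 85593 + 223153 = 308746
—
[honda_sum: make = 'Honda' AND year BETWEEN 2006 AND 2023]
vin=K18: ✗
vin=K69: ✗
vin=K51: ✗
vin=K47: ✗
vin=K20: ✗
vin=K50: ✗
vin=K70: ✗
vin=K61: ✗
vin=K31: ✓ → 70084
honda_sum = 70084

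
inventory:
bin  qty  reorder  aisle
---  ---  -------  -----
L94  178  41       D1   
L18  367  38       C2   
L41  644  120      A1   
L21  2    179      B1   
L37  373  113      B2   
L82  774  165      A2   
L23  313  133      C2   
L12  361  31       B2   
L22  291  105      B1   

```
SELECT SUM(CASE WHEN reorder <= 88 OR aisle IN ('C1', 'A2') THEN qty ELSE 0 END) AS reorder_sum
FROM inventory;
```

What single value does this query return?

1680

bin=L94: ✓ → 178
bin=L18: ✓ → 367
bin=L41: ✗
bin=L21: ✗
bin=L37: ✗
bin=L82: ✓ → 774
bin=L23: ✗
bin=L12: ✓ → 361
bin=L22: ✗
reorder_sum = 178 + 367 + 774 + 361 = 1680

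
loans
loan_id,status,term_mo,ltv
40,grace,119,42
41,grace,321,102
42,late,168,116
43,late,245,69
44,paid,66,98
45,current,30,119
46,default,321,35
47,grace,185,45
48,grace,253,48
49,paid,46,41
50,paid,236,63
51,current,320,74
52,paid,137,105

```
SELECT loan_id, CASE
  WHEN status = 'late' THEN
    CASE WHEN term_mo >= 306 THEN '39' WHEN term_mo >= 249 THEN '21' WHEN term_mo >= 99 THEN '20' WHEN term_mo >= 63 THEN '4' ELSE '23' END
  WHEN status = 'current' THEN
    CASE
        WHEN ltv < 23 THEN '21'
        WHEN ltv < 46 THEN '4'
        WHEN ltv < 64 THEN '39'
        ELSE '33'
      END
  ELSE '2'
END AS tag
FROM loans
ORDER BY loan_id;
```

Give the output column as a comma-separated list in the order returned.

loan_id=40: status='grace' → outer ELSE → 2
loan_id=41: status='grace' → outer ELSE → 2
loan_id=42: status='late' → inner[term_mo >= 99] → 20
loan_id=43: status='late' → inner[term_mo >= 99] → 20
loan_id=44: status='paid' → outer ELSE → 2
loan_id=45: status='current' → inner[ELSE] → 33
loan_id=46: status='default' → outer ELSE → 2
loan_id=47: status='grace' → outer ELSE → 2
loan_id=48: status='grace' → outer ELSE → 2
loan_id=49: status='paid' → outer ELSE → 2
loan_id=50: status='paid' → outer ELSE → 2
loan_id=51: status='current' → inner[ELSE] → 33
loan_id=52: status='paid' → outer ELSE → 2

2, 2, 20, 20, 2, 33, 2, 2, 2, 2, 2, 33, 2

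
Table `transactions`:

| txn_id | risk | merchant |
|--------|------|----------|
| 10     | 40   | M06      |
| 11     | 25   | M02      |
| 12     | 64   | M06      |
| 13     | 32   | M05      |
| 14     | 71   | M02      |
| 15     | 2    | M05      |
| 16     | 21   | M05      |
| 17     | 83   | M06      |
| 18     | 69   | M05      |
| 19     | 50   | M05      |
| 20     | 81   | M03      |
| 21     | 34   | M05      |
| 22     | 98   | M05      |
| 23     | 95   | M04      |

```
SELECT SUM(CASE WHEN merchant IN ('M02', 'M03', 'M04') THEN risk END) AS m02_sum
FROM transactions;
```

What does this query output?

272

txn_id=10: ✗
txn_id=11: ✓ → 25
txn_id=12: ✗
txn_id=13: ✗
txn_id=14: ✓ → 71
txn_id=15: ✗
txn_id=16: ✗
txn_id=17: ✗
txn_id=18: ✗
txn_id=19: ✗
txn_id=20: ✓ → 81
txn_id=21: ✗
txn_id=22: ✗
txn_id=23: ✓ → 95
m02_sum = 25 + 71 + 81 + 95 = 272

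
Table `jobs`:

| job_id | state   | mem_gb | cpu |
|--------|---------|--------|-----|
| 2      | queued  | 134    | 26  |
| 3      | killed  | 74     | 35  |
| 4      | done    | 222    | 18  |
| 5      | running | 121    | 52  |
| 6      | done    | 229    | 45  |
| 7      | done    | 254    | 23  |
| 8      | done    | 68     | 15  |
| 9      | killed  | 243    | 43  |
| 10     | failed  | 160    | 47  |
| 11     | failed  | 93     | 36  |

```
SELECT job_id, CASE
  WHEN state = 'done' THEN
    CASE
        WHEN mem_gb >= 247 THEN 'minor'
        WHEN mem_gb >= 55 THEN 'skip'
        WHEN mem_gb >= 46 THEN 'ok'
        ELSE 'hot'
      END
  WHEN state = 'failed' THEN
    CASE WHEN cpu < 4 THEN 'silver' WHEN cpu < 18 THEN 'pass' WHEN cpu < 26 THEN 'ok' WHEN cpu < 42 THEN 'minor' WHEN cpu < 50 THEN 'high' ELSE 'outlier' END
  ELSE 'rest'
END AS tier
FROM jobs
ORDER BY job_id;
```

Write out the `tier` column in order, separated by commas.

job_id=2: state='queued' → outer ELSE → rest
job_id=3: state='killed' → outer ELSE → rest
job_id=4: state='done' → inner[mem_gb >= 55] → skip
job_id=5: state='running' → outer ELSE → rest
job_id=6: state='done' → inner[mem_gb >= 55] → skip
job_id=7: state='done' → inner[mem_gb >= 247] → minor
job_id=8: state='done' → inner[mem_gb >= 55] → skip
job_id=9: state='killed' → outer ELSE → rest
job_id=10: state='failed' → inner[cpu < 50] → high
job_id=11: state='failed' → inner[cpu < 42] → minor

rest, rest, skip, rest, skip, minor, skip, rest, high, minor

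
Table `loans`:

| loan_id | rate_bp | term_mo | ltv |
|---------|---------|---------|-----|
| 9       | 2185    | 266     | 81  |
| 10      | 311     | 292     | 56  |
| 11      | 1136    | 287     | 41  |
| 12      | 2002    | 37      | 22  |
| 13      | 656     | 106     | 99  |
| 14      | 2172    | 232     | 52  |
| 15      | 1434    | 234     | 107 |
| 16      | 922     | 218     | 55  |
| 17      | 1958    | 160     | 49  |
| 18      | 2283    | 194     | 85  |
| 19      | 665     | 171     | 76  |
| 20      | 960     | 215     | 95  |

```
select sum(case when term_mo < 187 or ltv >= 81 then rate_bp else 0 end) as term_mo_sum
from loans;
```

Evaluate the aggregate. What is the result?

loan_id=9: ✓ → 2185
loan_id=10: ✗
loan_id=11: ✗
loan_id=12: ✓ → 2002
loan_id=13: ✓ → 656
loan_id=14: ✗
loan_id=15: ✓ → 1434
loan_id=16: ✗
loan_id=17: ✓ → 1958
loan_id=18: ✓ → 2283
loan_id=19: ✓ → 665
loan_id=20: ✓ → 960
term_mo_sum = 2185 + 2002 + 656 + 1434 + 1958 + 2283 + 665 + 960 = 12143

12143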